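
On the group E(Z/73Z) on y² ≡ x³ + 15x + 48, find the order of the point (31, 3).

4

2P: tangent at (31, 3): λ = (3·31² + 15)/(2·3) ≡ 51/6. 6⁻¹ ≡ 61 (mod 73) since 6·61 = 366 ≡ 1, so λ ≡ 51·61 ≡ 45.
  x = λ² - 31 - 31 = 2025 - 62 ≡ 65; y = λ·(31 - 65) - 3 ≡ 0. → (65, 0)
3P: (65, 0) + (31, 3). λ = (3 - 0)/(31 - 65) ≡ 3/39 mod 73. 39⁻¹ ≡ 15 (mod 73), so λ ≡ 45.
  x = λ² - 65 - 31 = 2025 - 96 ≡ 31; y = λ·(65 - 31) - 0 ≡ 70. → (31, 70)
4P: (31, 70) + (31, 3): same x and y₁ ≡ -y₂, so the sum is O.
4P = O, so the order is 4.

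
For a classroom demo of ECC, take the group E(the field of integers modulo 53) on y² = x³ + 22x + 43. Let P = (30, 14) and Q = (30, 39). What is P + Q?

O

The two points share x = 30 and their y-coordinates satisfy 14 + 39 ≡ 0 (mod 53), so they are inverses. Their sum is ∞.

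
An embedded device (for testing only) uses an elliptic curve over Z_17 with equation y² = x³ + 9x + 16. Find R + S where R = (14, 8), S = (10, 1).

(14, 8) + (10, 1). λ = (1 - 8)/(10 - 14) ≡ 10/13 mod 17. 13⁻¹ ≡ 4 (mod 17) since 13·4 = 52 ≡ 1, so λ ≡ 6.
  x = λ² - 14 - 10 = 36 - 24 ≡ 12; y = λ·(14 - 12) - 8 ≡ 4. → (12, 4)

(12, 4)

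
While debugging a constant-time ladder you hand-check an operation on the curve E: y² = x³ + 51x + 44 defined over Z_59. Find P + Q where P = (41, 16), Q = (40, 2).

(41, 16) + (40, 2). λ = (2 - 16)/(40 - 41) ≡ 45/58 mod 59. 58⁻¹ ≡ 58 (mod 59) since 58·58 = 3364 ≡ 1, so λ ≡ 14.
  x = λ² - 41 - 40 = 196 - 81 ≡ 56; y = λ·(41 - 56) - 16 ≡ 10. → (56, 10)

(56, 10)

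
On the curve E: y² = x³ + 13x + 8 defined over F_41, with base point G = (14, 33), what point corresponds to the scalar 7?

Repeated addition: build up to 7G.
2G: tangent at (14, 33): λ = (3·14² + 13)/(2·33) ≡ 27/25. 25⁻¹ ≡ 23 (mod 41) since 25·23 = 575 ≡ 1, so λ ≡ 27·23 ≡ 6.
  x = λ² - 14 - 14 = 36 - 28 ≡ 8; y = λ·(14 - 8) - 33 ≡ 3. → (8, 3)
3G: (8, 3) + (14, 33). λ = (33 - 3)/(14 - 8) ≡ 30/6 mod 41. 6⁻¹ ≡ 7 (mod 41) since 6·7 = 42 ≡ 1, so λ ≡ 5.
  x = λ² - 8 - 14 = 25 - 22 ≡ 3; y = λ·(8 - 3) - 3 ≡ 22. → (3, 22)
4G: (3, 22) + (14, 33). λ = (33 - 22)/(14 - 3) ≡ 11/11 mod 41. 11⁻¹ ≡ 15 (mod 41) since 11·15 = 165 ≡ 1, so λ ≡ 1.
  x = λ² - 3 - 14 = 1 - 17 ≡ 25; y = λ·(3 - 25) - 22 ≡ 38. → (25, 38)
5G: (25, 38) + (14, 33). λ = (33 - 38)/(14 - 25) ≡ 36/30 mod 41. 30⁻¹ ≡ 26 (mod 41), so λ ≡ 34.
  x = λ² - 25 - 14 = 1156 - 39 ≡ 10; y = λ·(25 - 10) - 38 ≡ 21. → (10, 21)
6G: (10, 21) + (14, 33). λ = (33 - 21)/(14 - 10) ≡ 12/4 mod 41. 4⁻¹ ≡ 31 (mod 41) since 4·31 = 124 ≡ 1, so λ ≡ 3.
  x = λ² - 10 - 14 = 9 - 24 ≡ 26; y = λ·(10 - 26) - 21 ≡ 13. → (26, 13)
7G: (26, 13) + (14, 33). λ = (33 - 13)/(14 - 26) ≡ 20/29 mod 41. 29⁻¹ ≡ 17 (mod 41), so λ ≡ 12.
  x = λ² - 26 - 14 = 144 - 40 ≡ 22; y = λ·(26 - 22) - 13 ≡ 35. → (22, 35)

(22, 35)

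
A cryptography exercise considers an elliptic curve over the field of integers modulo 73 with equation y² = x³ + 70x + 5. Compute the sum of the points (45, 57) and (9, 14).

(42, 50)

(45, 57) + (9, 14). λ = (14 - 57)/(9 - 45) ≡ 30/37 mod 73. 37⁻¹ ≡ 2 (mod 73), so λ ≡ 60.
  x = λ² - 45 - 9 = 3600 - 54 ≡ 42; y = λ·(45 - 42) - 57 ≡ 50. → (42, 50)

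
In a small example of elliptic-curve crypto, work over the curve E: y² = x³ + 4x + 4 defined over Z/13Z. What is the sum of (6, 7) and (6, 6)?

O

The two points share x = 6 and their y-coordinates satisfy 7 + 6 ≡ 0 (mod 13), so they are inverses. Their sum is the point at infinity.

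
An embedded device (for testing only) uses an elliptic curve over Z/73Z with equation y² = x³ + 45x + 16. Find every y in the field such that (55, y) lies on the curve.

none

x³ + 45x + 16 = 168866 ≡ 17 (mod 73).
17 is a non-residue mod 73; no y exists.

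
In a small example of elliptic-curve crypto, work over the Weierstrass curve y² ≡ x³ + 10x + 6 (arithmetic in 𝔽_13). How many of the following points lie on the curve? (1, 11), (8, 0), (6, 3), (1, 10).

3

(1, 11): 11² ≡ 4, rhs ≡ 4 → on.
(8, 0): 0² ≡ 0, rhs ≡ 0 → on.
(6, 3): 3² ≡ 9, rhs ≡ 9 → on.
(1, 10): 10² ≡ 9, rhs ≡ 4 → off.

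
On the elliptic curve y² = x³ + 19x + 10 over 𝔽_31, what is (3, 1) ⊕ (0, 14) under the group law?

(3, 1) + (0, 14). λ = (14 - 1)/(0 - 3) ≡ 13/28 mod 31. 28⁻¹ ≡ 10 (mod 31), so λ ≡ 6.
  x = λ² - 3 - 0 = 36 - 3 ≡ 2; y = λ·(3 - 2) - 1 ≡ 5. → (2, 5)

(2, 5)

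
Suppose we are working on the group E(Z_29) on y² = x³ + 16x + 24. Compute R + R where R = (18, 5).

(0, 16)

tangent at (18, 5): λ = (3·18² + 16)/(2·5) ≡ 2/10. 10⁻¹ ≡ 3 (mod 29), so λ ≡ 2·3 ≡ 6.
  x = λ² - 18 - 18 = 36 - 36 ≡ 0; y = λ·(18 - 0) - 5 ≡ 16. → (0, 16)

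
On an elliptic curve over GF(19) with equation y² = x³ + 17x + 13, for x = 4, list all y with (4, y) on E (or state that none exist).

x³ + 17x + 13 = 145 ≡ 12 (mod 19).
12 is a non-residue mod 19; no y exists.

none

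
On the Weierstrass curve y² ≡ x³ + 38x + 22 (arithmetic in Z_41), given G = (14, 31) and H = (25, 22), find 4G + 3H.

(38, 2)

First 4G:
Double-and-add on 4 = (100)₂. Start with G = (14, 31) for the leading 1-bit.
double: tangent at (14, 31): λ = (3·14² + 38)/(2·31) ≡ 11/21. 21⁻¹ ≡ 2 (mod 41), so λ ≡ 11·2 ≡ 22.
  x = λ² - 14 - 14 = 484 - 28 ≡ 5; y = λ·(14 - 5) - 31 ≡ 3. → (5, 3)
double: tangent at (5, 3): λ = (3·5² + 38)/(2·3) ≡ 31/6. 6⁻¹ ≡ 7 (mod 41) since 6·7 = 42 ≡ 1, so λ ≡ 31·7 ≡ 12.
  x = λ² - 5 - 5 = 144 - 10 ≡ 11; y = λ·(5 - 11) - 3 ≡ 7. → (11, 7)
4G = (11, 7).
Next 3H:
Repeated addition: build up to 3H.
2H: tangent at (25, 22): λ = (3·25² + 38)/(2·22) ≡ 27/3. 3⁻¹ ≡ 14 (mod 41), so λ ≡ 27·14 ≡ 9.
  x = λ² - 25 - 25 = 81 - 50 ≡ 31; y = λ·(25 - 31) - 22 ≡ 6. → (31, 6)
3H: (31, 6) + (25, 22). λ = (22 - 6)/(25 - 31) ≡ 16/35 mod 41. 35⁻¹ ≡ 34 (mod 41) since 35·34 = 1190 ≡ 1, so λ ≡ 11.
  x = λ² - 31 - 25 = 121 - 56 ≡ 24; y = λ·(31 - 24) - 6 ≡ 30. → (24, 30)
3H = (24, 30).
Finally 4G + 3H:
(11, 7) + (24, 30). λ = (30 - 7)/(24 - 11) ≡ 23/13 mod 41. 13⁻¹ ≡ 19 (mod 41), so λ ≡ 27.
  x = λ² - 11 - 24 = 729 - 35 ≡ 38; y = λ·(11 - 38) - 7 ≡ 2. → (38, 2)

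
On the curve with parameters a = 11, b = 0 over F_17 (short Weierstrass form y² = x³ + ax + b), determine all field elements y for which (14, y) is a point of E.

x³ + 11x + 0 = 2898 ≡ 8 (mod 17).
Square roots of 8 mod 17: 5 and 12 (since 5² = 25 ≡ 8).

5, 12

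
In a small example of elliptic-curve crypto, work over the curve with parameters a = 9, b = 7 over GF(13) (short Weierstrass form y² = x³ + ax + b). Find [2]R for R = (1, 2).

(7, 6)

tangent at (1, 2): λ = (3·1² + 9)/(2·2) ≡ 12/4. 4⁻¹ ≡ 10 (mod 13) since 4·10 = 40 ≡ 1, so λ ≡ 12·10 ≡ 3.
  x = λ² - 1 - 1 = 9 - 2 ≡ 7; y = λ·(1 - 7) - 2 ≡ 6. → (7, 6)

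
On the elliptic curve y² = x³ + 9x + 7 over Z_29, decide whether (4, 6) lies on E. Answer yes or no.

no

y² = 6² ≡ 7; x³ + 9x + 7 = 107 ≡ 20 (mod 29). 7 ≠ 20.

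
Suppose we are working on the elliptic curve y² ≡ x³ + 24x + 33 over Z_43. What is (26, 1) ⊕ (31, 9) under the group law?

(35, 19)

(26, 1) + (31, 9). λ = (9 - 1)/(31 - 26) ≡ 8/5 mod 43. 5⁻¹ ≡ 26 (mod 43) since 5·26 = 130 ≡ 1, so λ ≡ 36.
  x = λ² - 26 - 31 = 1296 - 57 ≡ 35; y = λ·(26 - 35) - 1 ≡ 19. → (35, 19)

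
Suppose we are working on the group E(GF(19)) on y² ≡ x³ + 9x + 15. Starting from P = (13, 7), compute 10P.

(11, 18)

Double-and-add on 10 = (1010)₂. Start with P = (13, 7) for the leading 1-bit.
double: tangent at (13, 7): λ = (3·13² + 9)/(2·7) ≡ 3/14. 14⁻¹ ≡ 15 (mod 19), so λ ≡ 3·15 ≡ 7.
  x = λ² - 13 - 13 = 49 - 26 ≡ 4; y = λ·(13 - 4) - 7 ≡ 18. → (4, 18)
double: tangent at (4, 18): λ = (3·4² + 9)/(2·18) ≡ 0/17. 17⁻¹ ≡ 9 (mod 19) since 17·9 = 153 ≡ 1, so λ ≡ 0·9 ≡ 0.
  x = λ² - 4 - 4 = 0 - 8 ≡ 11; y = λ·(4 - 11) - 18 ≡ 1. → (11, 1)
add P: (11, 1) + (13, 7). λ = (7 - 1)/(13 - 11) ≡ 6/2 mod 19. 2⁻¹ ≡ 10 (mod 19), so λ ≡ 3.
  x = λ² - 11 - 13 = 9 - 24 ≡ 4; y = λ·(11 - 4) - 1 ≡ 1. → (4, 1)
double: tangent at (4, 1): λ = (3·4² + 9)/(2·1) ≡ 0/2. 2⁻¹ ≡ 10 (mod 19) since 2·10 = 20 ≡ 1, so λ ≡ 0·10 ≡ 0.
  x = λ² - 4 - 4 = 0 - 8 ≡ 11; y = λ·(4 - 11) - 1 ≡ 18. → (11, 18)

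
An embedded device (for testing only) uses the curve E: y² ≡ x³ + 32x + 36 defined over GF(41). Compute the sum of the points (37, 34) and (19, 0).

(37, 34) + (19, 0). λ = (0 - 34)/(19 - 37) ≡ 7/23 mod 41. 23⁻¹ ≡ 25 (mod 41), so λ ≡ 11.
  x = λ² - 37 - 19 = 121 - 56 ≡ 24; y = λ·(37 - 24) - 34 ≡ 27. → (24, 27)

(24, 27)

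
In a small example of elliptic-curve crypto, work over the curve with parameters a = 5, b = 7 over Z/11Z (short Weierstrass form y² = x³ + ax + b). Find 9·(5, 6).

Write P = (5, 6).
Repeated addition: build up to 9P.
2P: tangent at (5, 6): λ = (3·5² + 5)/(2·6) ≡ 3/1. 1⁻¹ ≡ 1 (mod 11), so λ ≡ 3·1 ≡ 3.
  x = λ² - 5 - 5 = 9 - 10 ≡ 10; y = λ·(5 - 10) - 6 ≡ 1. → (10, 1)
3P: (10, 1) + (5, 6). λ = (6 - 1)/(5 - 10) ≡ 5/6 mod 11. 6⁻¹ ≡ 2 (mod 11) since 6·2 = 12 ≡ 1, so λ ≡ 10.
  x = λ² - 10 - 5 = 100 - 15 ≡ 8; y = λ·(10 - 8) - 1 ≡ 8. → (8, 8)
4P: (8, 8) + (5, 6). λ = (6 - 8)/(5 - 8) ≡ 9/8 mod 11. 8⁻¹ ≡ 7 (mod 11) since 8·7 = 56 ≡ 1, so λ ≡ 8.
  x = λ² - 8 - 5 = 64 - 13 ≡ 7; y = λ·(8 - 7) - 8 ≡ 0. → (7, 0)
5P: (7, 0) + (5, 6). λ = (6 - 0)/(5 - 7) ≡ 6/9 mod 11. 9⁻¹ ≡ 5 (mod 11) since 9·5 = 45 ≡ 1, so λ ≡ 8.
  x = λ² - 7 - 5 = 64 - 12 ≡ 8; y = λ·(7 - 8) - 0 ≡ 3. → (8, 3)
6P: (8, 3) + (5, 6). λ = (6 - 3)/(5 - 8) ≡ 3/8 mod 11. 8⁻¹ ≡ 7 (mod 11), so λ ≡ 10.
  x = λ² - 8 - 5 = 100 - 13 ≡ 10; y = λ·(8 - 10) - 3 ≡ 10. → (10, 10)
7P: (10, 10) + (5, 6). λ = (6 - 10)/(5 - 10) ≡ 7/6 mod 11. 6⁻¹ ≡ 2 (mod 11) since 6·2 = 12 ≡ 1, so λ ≡ 3.
  x = λ² - 10 - 5 = 9 - 15 ≡ 5; y = λ·(10 - 5) - 10 ≡ 5. → (5, 5)
8P: (5, 5) + (5, 6): same x and y₁ ≡ -y₂, so the sum is the point at infinity.
9P: the point at infinity + (5, 6) = (5, 6) (identity).

(5, 6)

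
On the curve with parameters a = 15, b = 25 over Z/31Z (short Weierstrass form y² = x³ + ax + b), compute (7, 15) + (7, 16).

The two points share x = 7 and their y-coordinates satisfy 15 + 16 ≡ 0 (mod 31), so they are inverses. Their sum is O.

O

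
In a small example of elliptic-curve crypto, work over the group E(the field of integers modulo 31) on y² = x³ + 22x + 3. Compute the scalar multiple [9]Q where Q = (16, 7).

(10, 13)

Double-and-add on 9 = (1001)₂. Start with Q = (16, 7) for the leading 1-bit.
double: tangent at (16, 7): λ = (3·16² + 22)/(2·7) ≡ 15/14. 14⁻¹ ≡ 20 (mod 31), so λ ≡ 15·20 ≡ 21.
  x = λ² - 16 - 16 = 441 - 32 ≡ 6; y = λ·(16 - 6) - 7 ≡ 17. → (6, 17)
double: tangent at (6, 17): λ = (3·6² + 22)/(2·17) ≡ 6/3. 3⁻¹ ≡ 21 (mod 31), so λ ≡ 6·21 ≡ 2.
  x = λ² - 6 - 6 = 4 - 12 ≡ 23; y = λ·(6 - 23) - 17 ≡ 11. → (23, 11)
double: tangent at (23, 11): λ = (3·23² + 22)/(2·11) ≡ 28/22. 22⁻¹ ≡ 24 (mod 31), so λ ≡ 28·24 ≡ 21.
  x = λ² - 23 - 23 = 441 - 46 ≡ 23; y = λ·(23 - 23) - 11 ≡ 20. → (23, 20)
add Q: (23, 20) + (16, 7). λ = (7 - 20)/(16 - 23) ≡ 18/24 mod 31. 24⁻¹ ≡ 22 (mod 31) since 24·22 = 528 ≡ 1, so λ ≡ 24.
  x = λ² - 23 - 16 = 576 - 39 ≡ 10; y = λ·(23 - 10) - 20 ≡ 13. → (10, 13)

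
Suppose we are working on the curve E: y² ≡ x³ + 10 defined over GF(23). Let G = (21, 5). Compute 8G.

Double-and-add on 8 = (1000)₂. Start with G = (21, 5) for the leading 1-bit.
double: tangent at (21, 5): λ = (3·21² + 0)/(2·5) ≡ 12/10. 10⁻¹ ≡ 7 (mod 23), so λ ≡ 12·7 ≡ 15.
  x = λ² - 21 - 21 = 225 - 42 ≡ 22; y = λ·(21 - 22) - 5 ≡ 3. → (22, 3)
double: tangent at (22, 3): λ = (3·22² + 0)/(2·3) ≡ 3/6. 6⁻¹ ≡ 4 (mod 23), so λ ≡ 3·4 ≡ 12.
  x = λ² - 22 - 22 = 144 - 44 ≡ 8; y = λ·(22 - 8) - 3 ≡ 4. → (8, 4)
double: tangent at (8, 4): λ = (3·8² + 0)/(2·4) ≡ 8/8. 8⁻¹ ≡ 3 (mod 23) since 8·3 = 24 ≡ 1, so λ ≡ 8·3 ≡ 1.
  x = λ² - 8 - 8 = 1 - 16 ≡ 8; y = λ·(8 - 8) - 4 ≡ 19. → (8, 19)

(8, 19)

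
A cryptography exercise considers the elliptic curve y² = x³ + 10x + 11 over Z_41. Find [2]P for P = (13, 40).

(38, 6)

tangent at (13, 40): λ = (3·13² + 10)/(2·40) ≡ 25/39. 39⁻¹ ≡ 20 (mod 41) since 39·20 = 780 ≡ 1, so λ ≡ 25·20 ≡ 8.
  x = λ² - 13 - 13 = 64 - 26 ≡ 38; y = λ·(13 - 38) - 40 ≡ 6. → (38, 6)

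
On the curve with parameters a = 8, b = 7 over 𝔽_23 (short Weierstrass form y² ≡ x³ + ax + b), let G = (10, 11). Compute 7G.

Repeated addition: build up to 7G.
2G: tangent at (10, 11): λ = (3·10² + 8)/(2·11) ≡ 9/22. 22⁻¹ ≡ 22 (mod 23) since 22·22 = 484 ≡ 1, so λ ≡ 9·22 ≡ 14.
  x = λ² - 10 - 10 = 196 - 20 ≡ 15; y = λ·(10 - 15) - 11 ≡ 11. → (15, 11)
3G: (15, 11) + (10, 11). λ = (11 - 11)/(10 - 15) ≡ 0/18 mod 23. 18⁻¹ ≡ 9 (mod 23) since 18·9 = 162 ≡ 1, so λ ≡ 0.
  x = λ² - 15 - 10 = 0 - 25 ≡ 21; y = λ·(15 - 21) - 11 ≡ 12. → (21, 12)
4G: (21, 12) + (10, 11). λ = (11 - 12)/(10 - 21) ≡ 22/12 mod 23. 12⁻¹ ≡ 2 (mod 23) since 12·2 = 24 ≡ 1, so λ ≡ 21.
  x = λ² - 21 - 10 = 441 - 31 ≡ 19; y = λ·(21 - 19) - 12 ≡ 7. → (19, 7)
5G: (19, 7) + (10, 11). λ = (11 - 7)/(10 - 19) ≡ 4/14 mod 23. 14⁻¹ ≡ 5 (mod 23), so λ ≡ 20.
  x = λ² - 19 - 10 = 400 - 29 ≡ 3; y = λ·(19 - 3) - 7 ≡ 14. → (3, 14)
6G: (3, 14) + (10, 11). λ = (11 - 14)/(10 - 3) ≡ 20/7 mod 23. 7⁻¹ ≡ 10 (mod 23) since 7·10 = 70 ≡ 1, so λ ≡ 16.
  x = λ² - 3 - 10 = 256 - 13 ≡ 13; y = λ·(3 - 13) - 14 ≡ 10. → (13, 10)
7G: (13, 10) + (10, 11). λ = (11 - 10)/(10 - 13) ≡ 1/20 mod 23. 20⁻¹ ≡ 15 (mod 23), so λ ≡ 15.
  x = λ² - 13 - 10 = 225 - 23 ≡ 18; y = λ·(13 - 18) - 10 ≡ 7. → (18, 7)

(18, 7)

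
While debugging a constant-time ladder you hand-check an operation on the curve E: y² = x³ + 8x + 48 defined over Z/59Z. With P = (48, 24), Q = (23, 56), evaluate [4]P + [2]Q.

First 4P:
Double-and-add on 4 = (100)₂. Start with P = (48, 24) for the leading 1-bit.
double: tangent at (48, 24): λ = (3·48² + 8)/(2·24) ≡ 17/48. 48⁻¹ ≡ 16 (mod 59), so λ ≡ 17·16 ≡ 36.
  x = λ² - 48 - 48 = 1296 - 96 ≡ 20; y = λ·(48 - 20) - 24 ≡ 40. → (20, 40)
double: tangent at (20, 40): λ = (3·20² + 8)/(2·40) ≡ 28/21. 21⁻¹ ≡ 45 (mod 59) since 21·45 = 945 ≡ 1, so λ ≡ 28·45 ≡ 21.
  x = λ² - 20 - 20 = 441 - 40 ≡ 47; y = λ·(20 - 47) - 40 ≡ 42. → (47, 42)
4P = (47, 42).
Next 2Q:
Repeated addition: build up to 2Q.
2Q: tangent at (23, 56): λ = (3·23² + 8)/(2·56) ≡ 2/53. 53⁻¹ ≡ 49 (mod 59) since 53·49 = 2597 ≡ 1, so λ ≡ 2·49 ≡ 39.
  x = λ² - 23 - 23 = 1521 - 46 ≡ 0; y = λ·(23 - 0) - 56 ≡ 15. → (0, 15)
2Q = (0, 15).
Finally 4P + 2Q:
(47, 42) + (0, 15). λ = (15 - 42)/(0 - 47) ≡ 32/12 mod 59. 12⁻¹ ≡ 5 (mod 59), so λ ≡ 42.
  x = λ² - 47 - 0 = 1764 - 47 ≡ 6; y = λ·(47 - 6) - 42 ≡ 28. → (6, 28)

(6, 28)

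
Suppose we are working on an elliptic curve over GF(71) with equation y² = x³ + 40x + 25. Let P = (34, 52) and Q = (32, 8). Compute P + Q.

(34, 52) + (32, 8). λ = (8 - 52)/(32 - 34) ≡ 27/69 mod 71. 69⁻¹ ≡ 35 (mod 71), so λ ≡ 22.
  x = λ² - 34 - 32 = 484 - 66 ≡ 63; y = λ·(34 - 63) - 52 ≡ 20. → (63, 20)

(63, 20)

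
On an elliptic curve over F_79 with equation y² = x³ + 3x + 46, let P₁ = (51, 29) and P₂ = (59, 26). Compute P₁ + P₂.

(0, 21)

(51, 29) + (59, 26). λ = (26 - 29)/(59 - 51) ≡ 76/8 mod 79. 8⁻¹ ≡ 10 (mod 79), so λ ≡ 49.
  x = λ² - 51 - 59 = 2401 - 110 ≡ 0; y = λ·(51 - 0) - 29 ≡ 21. → (0, 21)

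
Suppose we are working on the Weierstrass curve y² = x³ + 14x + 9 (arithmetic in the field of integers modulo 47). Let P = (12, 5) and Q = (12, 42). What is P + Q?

The two points share x = 12 and their y-coordinates satisfy 5 + 42 ≡ 0 (mod 47), so they are inverses. Their sum is the point at infinity.

O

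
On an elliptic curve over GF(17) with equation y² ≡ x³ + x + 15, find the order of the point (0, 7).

12

2P: tangent at (0, 7): λ = (3·0² + 1)/(2·7) ≡ 1/14. 14⁻¹ ≡ 11 (mod 17), so λ ≡ 1·11 ≡ 11.
  x = λ² - 0 - 0 = 121 - 0 ≡ 2; y = λ·(0 - 2) - 7 ≡ 5. → (2, 5)
3P: (2, 5) + (0, 7). λ = (7 - 5)/(0 - 2) ≡ 2/15 mod 17. 15⁻¹ ≡ 8 (mod 17), so λ ≡ 16.
  x = λ² - 2 - 0 = 256 - 2 ≡ 16; y = λ·(2 - 16) - 5 ≡ 9. → (16, 9)
4P: (16, 9) + (0, 7). λ = (7 - 9)/(0 - 16) ≡ 15/1 mod 17. 1⁻¹ ≡ 1 (mod 17), so λ ≡ 15.
  x = λ² - 16 - 0 = 225 - 16 ≡ 5; y = λ·(16 - 5) - 9 ≡ 3. → (5, 3)
5P: (5, 3) + (0, 7). λ = (7 - 3)/(0 - 5) ≡ 4/12 mod 17. 12⁻¹ ≡ 10 (mod 17) since 12·10 = 120 ≡ 1, so λ ≡ 6.
  x = λ² - 5 - 0 = 36 - 5 ≡ 14; y = λ·(5 - 14) - 3 ≡ 11. → (14, 11)
6P: (14, 11) + (0, 7). λ = (7 - 11)/(0 - 14) ≡ 13/3 mod 17. 3⁻¹ ≡ 6 (mod 17), so λ ≡ 10.
  x = λ² - 14 - 0 = 100 - 14 ≡ 1; y = λ·(14 - 1) - 11 ≡ 0. → (1, 0)
7P: (1, 0) + (0, 7). λ = (7 - 0)/(0 - 1) ≡ 7/16 mod 17. 16⁻¹ ≡ 16 (mod 17), so λ ≡ 10.
  x = λ² - 1 - 0 = 100 - 1 ≡ 14; y = λ·(1 - 14) - 0 ≡ 6. → (14, 6)
8P: (14, 6) + (0, 7). λ = (7 - 6)/(0 - 14) ≡ 1/3 mod 17. 3⁻¹ ≡ 6 (mod 17), so λ ≡ 6.
  x = λ² - 14 - 0 = 36 - 14 ≡ 5; y = λ·(14 - 5) - 6 ≡ 14. → (5, 14)
9P: (5, 14) + (0, 7). λ = (7 - 14)/(0 - 5) ≡ 10/12 mod 17. 12⁻¹ ≡ 10 (mod 17) since 12·10 = 120 ≡ 1, so λ ≡ 15.
  x = λ² - 5 - 0 = 225 - 5 ≡ 16; y = λ·(5 - 16) - 14 ≡ 8. → (16, 8)
10P: (16, 8) + (0, 7). λ = (7 - 8)/(0 - 16) ≡ 16/1 mod 17. 1⁻¹ ≡ 1 (mod 17), so λ ≡ 16.
  x = λ² - 16 - 0 = 256 - 16 ≡ 2; y = λ·(16 - 2) - 8 ≡ 12. → (2, 12)
11P: (2, 12) + (0, 7). λ = (7 - 12)/(0 - 2) ≡ 12/15 mod 17. 15⁻¹ ≡ 8 (mod 17), so λ ≡ 11.
  x = λ² - 2 - 0 = 121 - 2 ≡ 0; y = λ·(2 - 0) - 12 ≡ 10. → (0, 10)
12P: (0, 10) + (0, 7): same x and y₁ ≡ -y₂, so the sum is 𝒪.
12P = 𝒪, so the order is 12.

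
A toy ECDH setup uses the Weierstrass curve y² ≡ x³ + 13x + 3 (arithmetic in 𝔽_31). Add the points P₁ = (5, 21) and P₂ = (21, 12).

(19, 14)

(5, 21) + (21, 12). λ = (12 - 21)/(21 - 5) ≡ 22/16 mod 31. 16⁻¹ ≡ 2 (mod 31), so λ ≡ 13.
  x = λ² - 5 - 21 = 169 - 26 ≡ 19; y = λ·(5 - 19) - 21 ≡ 14. → (19, 14)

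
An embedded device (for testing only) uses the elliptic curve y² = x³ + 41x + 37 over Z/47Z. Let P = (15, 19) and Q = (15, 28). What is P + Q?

The two points share x = 15 and their y-coordinates satisfy 19 + 28 ≡ 0 (mod 47), so they are inverses. Their sum is ∞.

O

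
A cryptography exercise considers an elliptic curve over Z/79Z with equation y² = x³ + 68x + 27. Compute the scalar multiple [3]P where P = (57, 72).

(17, 48)

Repeated addition: build up to 3P.
2P: tangent at (57, 72): λ = (3·57² + 68)/(2·72) ≡ 19/65. 65⁻¹ ≡ 62 (mod 79), so λ ≡ 19·62 ≡ 72.
  x = λ² - 57 - 57 = 5184 - 114 ≡ 14; y = λ·(57 - 14) - 72 ≡ 22. → (14, 22)
3P: (14, 22) + (57, 72). λ = (72 - 22)/(57 - 14) ≡ 50/43 mod 79. 43⁻¹ ≡ 68 (mod 79), so λ ≡ 3.
  x = λ² - 14 - 57 = 9 - 71 ≡ 17; y = λ·(14 - 17) - 22 ≡ 48. → (17, 48)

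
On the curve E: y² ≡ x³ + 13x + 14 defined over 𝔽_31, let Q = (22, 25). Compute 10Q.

(30, 0)

Repeated addition: build up to 10Q.
2Q: tangent at (22, 25): λ = (3·22² + 13)/(2·25) ≡ 8/19. 19⁻¹ ≡ 18 (mod 31) since 19·18 = 342 ≡ 1, so λ ≡ 8·18 ≡ 20.
  x = λ² - 22 - 22 = 400 - 44 ≡ 15; y = λ·(22 - 15) - 25 ≡ 22. → (15, 22)
3Q: (15, 22) + (22, 25). λ = (25 - 22)/(22 - 15) ≡ 3/7 mod 31. 7⁻¹ ≡ 9 (mod 31) since 7·9 = 63 ≡ 1, so λ ≡ 27.
  x = λ² - 15 - 22 = 729 - 37 ≡ 10; y = λ·(15 - 10) - 22 ≡ 20. → (10, 20)
4Q: (10, 20) + (22, 25). λ = (25 - 20)/(22 - 10) ≡ 5/12 mod 31. 12⁻¹ ≡ 13 (mod 31) since 12·13 = 156 ≡ 1, so λ ≡ 3.
  x = λ² - 10 - 22 = 9 - 32 ≡ 8; y = λ·(10 - 8) - 20 ≡ 17. → (8, 17)
5Q: (8, 17) + (22, 25). λ = (25 - 17)/(22 - 8) ≡ 8/14 mod 31. 14⁻¹ ≡ 20 (mod 31), so λ ≡ 5.
  x = λ² - 8 - 22 = 25 - 30 ≡ 26; y = λ·(8 - 26) - 17 ≡ 17. → (26, 17)
6Q: (26, 17) + (22, 25). λ = (25 - 17)/(22 - 26) ≡ 8/27 mod 31. 27⁻¹ ≡ 23 (mod 31), so λ ≡ 29.
  x = λ² - 26 - 22 = 841 - 48 ≡ 18; y = λ·(26 - 18) - 17 ≡ 29. → (18, 29)
7Q: (18, 29) + (22, 25). λ = (25 - 29)/(22 - 18) ≡ 27/4 mod 31. 4⁻¹ ≡ 8 (mod 31), so λ ≡ 30.
  x = λ² - 18 - 22 = 900 - 40 ≡ 23; y = λ·(18 - 23) - 29 ≡ 7. → (23, 7)
8Q: (23, 7) + (22, 25). λ = (25 - 7)/(22 - 23) ≡ 18/30 mod 31. 30⁻¹ ≡ 30 (mod 31), so λ ≡ 13.
  x = λ² - 23 - 22 = 169 - 45 ≡ 0; y = λ·(23 - 0) - 7 ≡ 13. → (0, 13)
9Q: (0, 13) + (22, 25). λ = (25 - 13)/(22 - 0) ≡ 12/22 mod 31. 22⁻¹ ≡ 24 (mod 31), so λ ≡ 9.
  x = λ² - 0 - 22 = 81 - 22 ≡ 28; y = λ·(0 - 28) - 13 ≡ 14. → (28, 14)
10Q: (28, 14) + (22, 25). λ = (25 - 14)/(22 - 28) ≡ 11/25 mod 31. 25⁻¹ ≡ 5 (mod 31) since 25·5 = 125 ≡ 1, so λ ≡ 24.
  x = λ² - 28 - 22 = 576 - 50 ≡ 30; y = λ·(28 - 30) - 14 ≡ 0. → (30, 0)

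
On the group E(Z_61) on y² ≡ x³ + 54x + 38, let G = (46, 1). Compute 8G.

Double-and-add on 8 = (1000)₂. Start with G = (46, 1) for the leading 1-bit.
double: tangent at (46, 1): λ = (3·46² + 54)/(2·1) ≡ 58/2. 2⁻¹ ≡ 31 (mod 61), so λ ≡ 58·31 ≡ 29.
  x = λ² - 46 - 46 = 841 - 92 ≡ 17; y = λ·(46 - 17) - 1 ≡ 47. → (17, 47)
double: tangent at (17, 47): λ = (3·17² + 54)/(2·47) ≡ 6/33. 33⁻¹ ≡ 37 (mod 61) since 33·37 = 1221 ≡ 1, so λ ≡ 6·37 ≡ 39.
  x = λ² - 17 - 17 = 1521 - 34 ≡ 23; y = λ·(17 - 23) - 47 ≡ 24. → (23, 24)
double: tangent at (23, 24): λ = (3·23² + 54)/(2·24) ≡ 55/48. 48⁻¹ ≡ 14 (mod 61), so λ ≡ 55·14 ≡ 38.
  x = λ² - 23 - 23 = 1444 - 46 ≡ 56; y = λ·(23 - 56) - 24 ≡ 3. → (56, 3)

(56, 3)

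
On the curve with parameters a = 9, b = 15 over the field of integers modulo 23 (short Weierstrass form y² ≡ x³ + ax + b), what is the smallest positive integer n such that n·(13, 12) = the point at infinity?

12

2P: tangent at (13, 12): λ = (3·13² + 9)/(2·12) ≡ 10/1. 1⁻¹ ≡ 1 (mod 23) since 1·1 = 1 ≡ 1, so λ ≡ 10·1 ≡ 10.
  x = λ² - 13 - 13 = 100 - 26 ≡ 5; y = λ·(13 - 5) - 12 ≡ 22. → (5, 22)
3P: (5, 22) + (13, 12). λ = (12 - 22)/(13 - 5) ≡ 13/8 mod 23. 8⁻¹ ≡ 3 (mod 23), so λ ≡ 16.
  x = λ² - 5 - 13 = 256 - 18 ≡ 8; y = λ·(5 - 8) - 22 ≡ 22. → (8, 22)
4P: (8, 22) + (13, 12). λ = (12 - 22)/(13 - 8) ≡ 13/5 mod 23. 5⁻¹ ≡ 14 (mod 23), so λ ≡ 21.
  x = λ² - 8 - 13 = 441 - 21 ≡ 6; y = λ·(8 - 6) - 22 ≡ 20. → (6, 20)
5P: (6, 20) + (13, 12). λ = (12 - 20)/(13 - 6) ≡ 15/7 mod 23. 7⁻¹ ≡ 10 (mod 23), so λ ≡ 12.
  x = λ² - 6 - 13 = 144 - 19 ≡ 10; y = λ·(6 - 10) - 20 ≡ 1. → (10, 1)
6P: (10, 1) + (13, 12). λ = (12 - 1)/(13 - 10) ≡ 11/3 mod 23. 3⁻¹ ≡ 8 (mod 23), so λ ≡ 19.
  x = λ² - 10 - 13 = 361 - 23 ≡ 16; y = λ·(10 - 16) - 1 ≡ 0. → (16, 0)
7P: (16, 0) + (13, 12). λ = (12 - 0)/(13 - 16) ≡ 12/20 mod 23. 20⁻¹ ≡ 15 (mod 23), so λ ≡ 19.
  x = λ² - 16 - 13 = 361 - 29 ≡ 10; y = λ·(16 - 10) - 0 ≡ 22. → (10, 22)
8P: (10, 22) + (13, 12). λ = (12 - 22)/(13 - 10) ≡ 13/3 mod 23. 3⁻¹ ≡ 8 (mod 23) since 3·8 = 24 ≡ 1, so λ ≡ 12.
  x = λ² - 10 - 13 = 144 - 23 ≡ 6; y = λ·(10 - 6) - 22 ≡ 3. → (6, 3)
9P: (6, 3) + (13, 12). λ = (12 - 3)/(13 - 6) ≡ 9/7 mod 23. 7⁻¹ ≡ 10 (mod 23) since 7·10 = 70 ≡ 1, so λ ≡ 21.
  x = λ² - 6 - 13 = 441 - 19 ≡ 8; y = λ·(6 - 8) - 3 ≡ 1. → (8, 1)
10P: (8, 1) + (13, 12). λ = (12 - 1)/(13 - 8) ≡ 11/5 mod 23. 5⁻¹ ≡ 14 (mod 23) since 5·14 = 70 ≡ 1, so λ ≡ 16.
  x = λ² - 8 - 13 = 256 - 21 ≡ 5; y = λ·(8 - 5) - 1 ≡ 1. → (5, 1)
11P: (5, 1) + (13, 12). λ = (12 - 1)/(13 - 5) ≡ 11/8 mod 23. 8⁻¹ ≡ 3 (mod 23) since 8·3 = 24 ≡ 1, so λ ≡ 10.
  x = λ² - 5 - 13 = 100 - 18 ≡ 13; y = λ·(5 - 13) - 1 ≡ 11. → (13, 11)
12P: (13, 11) + (13, 12): same x and y₁ ≡ -y₂, so the sum is the point at infinity.
12P = the point at infinity, so the order is 12.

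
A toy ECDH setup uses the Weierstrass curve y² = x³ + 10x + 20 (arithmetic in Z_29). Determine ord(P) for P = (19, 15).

2P: tangent at (19, 15): λ = (3·19² + 10)/(2·15) ≡ 20/1. 1⁻¹ ≡ 1 (mod 29), so λ ≡ 20·1 ≡ 20.
  x = λ² - 19 - 19 = 400 - 38 ≡ 14; y = λ·(19 - 14) - 15 ≡ 27. → (14, 27)
3P: (14, 27) + (19, 15). λ = (15 - 27)/(19 - 14) ≡ 17/5 mod 29. 5⁻¹ ≡ 6 (mod 29), so λ ≡ 15.
  x = λ² - 14 - 19 = 225 - 33 ≡ 18; y = λ·(14 - 18) - 27 ≡ 0. → (18, 0)
4P: (18, 0) + (19, 15). λ = (15 - 0)/(19 - 18) ≡ 15/1 mod 29. 1⁻¹ ≡ 1 (mod 29), so λ ≡ 15.
  x = λ² - 18 - 19 = 225 - 37 ≡ 14; y = λ·(18 - 14) - 0 ≡ 2. → (14, 2)
5P: (14, 2) + (19, 15). λ = (15 - 2)/(19 - 14) ≡ 13/5 mod 29. 5⁻¹ ≡ 6 (mod 29) since 5·6 = 30 ≡ 1, so λ ≡ 20.
  x = λ² - 14 - 19 = 400 - 33 ≡ 19; y = λ·(14 - 19) - 2 ≡ 14. → (19, 14)
6P: (19, 14) + (19, 15): same x and y₁ ≡ -y₂, so the sum is O.
6P = O, so the order is 6.

6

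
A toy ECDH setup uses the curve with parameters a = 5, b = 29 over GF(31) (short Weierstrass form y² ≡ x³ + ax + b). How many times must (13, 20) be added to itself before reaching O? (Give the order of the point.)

2P: tangent at (13, 20): λ = (3·13² + 5)/(2·20) ≡ 16/9. 9⁻¹ ≡ 7 (mod 31), so λ ≡ 16·7 ≡ 19.
  x = λ² - 13 - 13 = 361 - 26 ≡ 25; y = λ·(13 - 25) - 20 ≡ 0. → (25, 0)
3P: (25, 0) + (13, 20). λ = (20 - 0)/(13 - 25) ≡ 20/19 mod 31. 19⁻¹ ≡ 18 (mod 31), so λ ≡ 19.
  x = λ² - 25 - 13 = 361 - 38 ≡ 13; y = λ·(25 - 13) - 0 ≡ 11. → (13, 11)
4P: (13, 11) + (13, 20): same x and y₁ ≡ -y₂, so the sum is O.
4P = O, so the order is 4.

4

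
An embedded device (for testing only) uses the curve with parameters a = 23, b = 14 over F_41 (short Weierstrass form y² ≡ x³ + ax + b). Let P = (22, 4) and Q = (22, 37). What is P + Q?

O

The two points share x = 22 and their y-coordinates satisfy 4 + 37 ≡ 0 (mod 41), so they are inverses. Their sum is the point at infinity.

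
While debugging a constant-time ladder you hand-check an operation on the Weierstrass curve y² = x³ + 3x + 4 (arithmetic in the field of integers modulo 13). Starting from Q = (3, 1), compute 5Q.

(11, 4)

Double-and-add on 5 = (101)₂. Start with Q = (3, 1) for the leading 1-bit.
double: tangent at (3, 1): λ = (3·3² + 3)/(2·1) ≡ 4/2. 2⁻¹ ≡ 7 (mod 13) since 2·7 = 14 ≡ 1, so λ ≡ 4·7 ≡ 2.
  x = λ² - 3 - 3 = 4 - 6 ≡ 11; y = λ·(3 - 11) - 1 ≡ 9. → (11, 9)
double: tangent at (11, 9): λ = (3·11² + 3)/(2·9) ≡ 2/5. 5⁻¹ ≡ 8 (mod 13), so λ ≡ 2·8 ≡ 3.
  x = λ² - 11 - 11 = 9 - 22 ≡ 0; y = λ·(11 - 0) - 9 ≡ 11. → (0, 11)
add Q: (0, 11) + (3, 1). λ = (1 - 11)/(3 - 0) ≡ 3/3 mod 13. 3⁻¹ ≡ 9 (mod 13) since 3·9 = 27 ≡ 1, so λ ≡ 1.
  x = λ² - 0 - 3 = 1 - 3 ≡ 11; y = λ·(0 - 11) - 11 ≡ 4. → (11, 4)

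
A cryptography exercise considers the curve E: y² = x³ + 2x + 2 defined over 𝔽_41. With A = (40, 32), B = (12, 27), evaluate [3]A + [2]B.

First 3A:
Repeated addition: build up to 3A.
2A: tangent at (40, 32): λ = (3·40² + 2)/(2·32) ≡ 5/23. 23⁻¹ ≡ 25 (mod 41) since 23·25 = 575 ≡ 1, so λ ≡ 5·25 ≡ 2.
  x = λ² - 40 - 40 = 4 - 80 ≡ 6; y = λ·(40 - 6) - 32 ≡ 36. → (6, 36)
3A: (6, 36) + (40, 32). λ = (32 - 36)/(40 - 6) ≡ 37/34 mod 41. 34⁻¹ ≡ 35 (mod 41) since 34·35 = 1190 ≡ 1, so λ ≡ 24.
  x = λ² - 6 - 40 = 576 - 46 ≡ 38; y = λ·(6 - 38) - 36 ≡ 16. → (38, 16)
3A = (38, 16).
Next 2B:
Repeated addition: build up to 2B.
2B: tangent at (12, 27): λ = (3·12² + 2)/(2·27) ≡ 24/13. 13⁻¹ ≡ 19 (mod 41) since 13·19 = 247 ≡ 1, so λ ≡ 24·19 ≡ 5.
  x = λ² - 12 - 12 = 25 - 24 ≡ 1; y = λ·(12 - 1) - 27 ≡ 28. → (1, 28)
2B = (1, 28).
Finally 3A + 2B:
(38, 16) + (1, 28). λ = (28 - 16)/(1 - 38) ≡ 12/4 mod 41. 4⁻¹ ≡ 31 (mod 41), so λ ≡ 3.
  x = λ² - 38 - 1 = 9 - 39 ≡ 11; y = λ·(38 - 11) - 16 ≡ 24. → (11, 24)

(11, 24)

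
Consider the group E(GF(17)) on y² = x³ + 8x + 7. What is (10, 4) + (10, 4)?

(13, 8)

tangent at (10, 4): λ = (3·10² + 8)/(2·4) ≡ 2/8. 8⁻¹ ≡ 15 (mod 17) since 8·15 = 120 ≡ 1, so λ ≡ 2·15 ≡ 13.
  x = λ² - 10 - 10 = 169 - 20 ≡ 13; y = λ·(10 - 13) - 4 ≡ 8. → (13, 8)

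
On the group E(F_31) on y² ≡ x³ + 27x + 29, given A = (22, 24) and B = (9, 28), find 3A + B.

(17, 10)

First 3A:
Repeated addition: build up to 3A.
2A: tangent at (22, 24): λ = (3·22² + 27)/(2·24) ≡ 22/17. 17⁻¹ ≡ 11 (mod 31) since 17·11 = 187 ≡ 1, so λ ≡ 22·11 ≡ 25.
  x = λ² - 22 - 22 = 625 - 44 ≡ 23; y = λ·(22 - 23) - 24 ≡ 13. → (23, 13)
3A: (23, 13) + (22, 24). λ = (24 - 13)/(22 - 23) ≡ 11/30 mod 31. 30⁻¹ ≡ 30 (mod 31), so λ ≡ 20.
  x = λ² - 23 - 22 = 400 - 45 ≡ 14; y = λ·(23 - 14) - 13 ≡ 12. → (14, 12)
3A = (14, 12).
Finally 3A + B:
(14, 12) + (9, 28). λ = (28 - 12)/(9 - 14) ≡ 16/26 mod 31. 26⁻¹ ≡ 6 (mod 31), so λ ≡ 3.
  x = λ² - 14 - 9 = 9 - 23 ≡ 17; y = λ·(14 - 17) - 12 ≡ 10. → (17, 10)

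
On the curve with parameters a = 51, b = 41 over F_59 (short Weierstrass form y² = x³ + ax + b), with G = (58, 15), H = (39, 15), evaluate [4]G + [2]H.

First 4G:
Double-and-add on 4 = (100)₂. Start with G = (58, 15) for the leading 1-bit.
double: tangent at (58, 15): λ = (3·58² + 51)/(2·15) ≡ 54/30. 30⁻¹ ≡ 2 (mod 59), so λ ≡ 54·2 ≡ 49.
  x = λ² - 58 - 58 = 2401 - 116 ≡ 43; y = λ·(58 - 43) - 15 ≡ 12. → (43, 12)
double: tangent at (43, 12): λ = (3·43² + 51)/(2·12) ≡ 52/24. 24⁻¹ ≡ 32 (mod 59) since 24·32 = 768 ≡ 1, so λ ≡ 52·32 ≡ 12.
  x = λ² - 43 - 43 = 144 - 86 ≡ 58; y = λ·(43 - 58) - 12 ≡ 44. → (58, 44)
4G = (58, 44).
Next 2H:
Repeated addition: build up to 2H.
2H: tangent at (39, 15): λ = (3·39² + 51)/(2·15) ≡ 12/30. 30⁻¹ ≡ 2 (mod 59) since 30·2 = 60 ≡ 1, so λ ≡ 12·2 ≡ 24.
  x = λ² - 39 - 39 = 576 - 78 ≡ 26; y = λ·(39 - 26) - 15 ≡ 2. → (26, 2)
2H = (26, 2).
Finally 4G + 2H:
(58, 44) + (26, 2). λ = (2 - 44)/(26 - 58) ≡ 17/27 mod 59. 27⁻¹ ≡ 35 (mod 59), so λ ≡ 5.
  x = λ² - 58 - 26 = 25 - 84 ≡ 0; y = λ·(58 - 0) - 44 ≡ 10. → (0, 10)

(0, 10)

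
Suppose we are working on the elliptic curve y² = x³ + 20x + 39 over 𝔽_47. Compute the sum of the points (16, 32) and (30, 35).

(16, 32) + (30, 35). λ = (35 - 32)/(30 - 16) ≡ 3/14 mod 47. 14⁻¹ ≡ 37 (mod 47) since 14·37 = 518 ≡ 1, so λ ≡ 17.
  x = λ² - 16 - 30 = 289 - 46 ≡ 8; y = λ·(16 - 8) - 32 ≡ 10. → (8, 10)

(8, 10)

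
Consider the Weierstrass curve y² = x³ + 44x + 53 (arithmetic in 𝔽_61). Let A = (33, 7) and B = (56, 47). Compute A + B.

(14, 34)

(33, 7) + (56, 47). λ = (47 - 7)/(56 - 33) ≡ 40/23 mod 61. 23⁻¹ ≡ 8 (mod 61), so λ ≡ 15.
  x = λ² - 33 - 56 = 225 - 89 ≡ 14; y = λ·(33 - 14) - 7 ≡ 34. → (14, 34)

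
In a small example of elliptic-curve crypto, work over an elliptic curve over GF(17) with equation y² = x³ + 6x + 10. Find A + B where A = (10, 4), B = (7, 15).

(10, 4) + (7, 15). λ = (15 - 4)/(7 - 10) ≡ 11/14 mod 17. 14⁻¹ ≡ 11 (mod 17) since 14·11 = 154 ≡ 1, so λ ≡ 2.
  x = λ² - 10 - 7 = 4 - 17 ≡ 4; y = λ·(10 - 4) - 4 ≡ 8. → (4, 8)

(4, 8)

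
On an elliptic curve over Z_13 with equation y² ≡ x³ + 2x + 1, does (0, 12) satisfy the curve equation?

y² = 12² ≡ 1; x³ + 2x + 1 = 1 ≡ 1 (mod 13). 1 = 1.

yes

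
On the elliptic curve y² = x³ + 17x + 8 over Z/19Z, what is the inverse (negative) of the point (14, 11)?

(14, 8)

-(14, 11) = (14, -11 mod 19) = (14, 8).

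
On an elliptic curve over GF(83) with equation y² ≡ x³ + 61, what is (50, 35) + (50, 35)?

tangent at (50, 35): λ = (3·50² + 0)/(2·35) ≡ 30/70. 70⁻¹ ≡ 51 (mod 83) since 70·51 = 3570 ≡ 1, so λ ≡ 30·51 ≡ 36.
  x = λ² - 50 - 50 = 1296 - 100 ≡ 34; y = λ·(50 - 34) - 35 ≡ 43. → (34, 43)

(34, 43)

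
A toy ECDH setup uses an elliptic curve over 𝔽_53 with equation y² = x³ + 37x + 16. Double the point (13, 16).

tangent at (13, 16): λ = (3·13² + 37)/(2·16) ≡ 14/32. 32⁻¹ ≡ 5 (mod 53) since 32·5 = 160 ≡ 1, so λ ≡ 14·5 ≡ 17.
  x = λ² - 13 - 13 = 289 - 26 ≡ 51; y = λ·(13 - 51) - 16 ≡ 27. → (51, 27)

(51, 27)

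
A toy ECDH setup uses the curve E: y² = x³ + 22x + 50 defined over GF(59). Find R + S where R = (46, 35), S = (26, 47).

(44, 11)

(46, 35) + (26, 47). λ = (47 - 35)/(26 - 46) ≡ 12/39 mod 59. 39⁻¹ ≡ 56 (mod 59) since 39·56 = 2184 ≡ 1, so λ ≡ 23.
  x = λ² - 46 - 26 = 529 - 72 ≡ 44; y = λ·(46 - 44) - 35 ≡ 11. → (44, 11)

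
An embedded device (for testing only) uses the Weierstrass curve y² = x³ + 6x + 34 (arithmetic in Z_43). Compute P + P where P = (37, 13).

(4, 6)

tangent at (37, 13): λ = (3·37² + 6)/(2·13) ≡ 28/26. 26⁻¹ ≡ 5 (mod 43) since 26·5 = 130 ≡ 1, so λ ≡ 28·5 ≡ 11.
  x = λ² - 37 - 37 = 121 - 74 ≡ 4; y = λ·(37 - 4) - 13 ≡ 6. → (4, 6)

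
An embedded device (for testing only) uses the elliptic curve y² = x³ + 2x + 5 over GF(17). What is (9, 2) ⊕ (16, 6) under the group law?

(9, 2) + (16, 6). λ = (6 - 2)/(16 - 9) ≡ 4/7 mod 17. 7⁻¹ ≡ 5 (mod 17), so λ ≡ 3.
  x = λ² - 9 - 16 = 9 - 25 ≡ 1; y = λ·(9 - 1) - 2 ≡ 5. → (1, 5)

(1, 5)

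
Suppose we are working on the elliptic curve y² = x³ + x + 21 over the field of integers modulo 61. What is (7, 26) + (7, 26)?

(32, 53)

tangent at (7, 26): λ = (3·7² + 1)/(2·26) ≡ 26/52. 52⁻¹ ≡ 27 (mod 61) since 52·27 = 1404 ≡ 1, so λ ≡ 26·27 ≡ 31.
  x = λ² - 7 - 7 = 961 - 14 ≡ 32; y = λ·(7 - 32) - 26 ≡ 53. → (32, 53)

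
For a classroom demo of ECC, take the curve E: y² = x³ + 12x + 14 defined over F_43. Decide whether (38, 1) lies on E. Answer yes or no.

yes

y² = 1² ≡ 1; x³ + 12x + 14 = 55342 ≡ 1 (mod 43). 1 = 1.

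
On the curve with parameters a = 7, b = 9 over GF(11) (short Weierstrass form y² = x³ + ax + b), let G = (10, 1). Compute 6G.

(9, 8)

Repeated addition: build up to 6G.
2G: tangent at (10, 1): λ = (3·10² + 7)/(2·1) ≡ 10/2. 2⁻¹ ≡ 6 (mod 11) since 2·6 = 12 ≡ 1, so λ ≡ 10·6 ≡ 5.
  x = λ² - 10 - 10 = 25 - 20 ≡ 5; y = λ·(10 - 5) - 1 ≡ 2. → (5, 2)
3G: (5, 2) + (10, 1). λ = (1 - 2)/(10 - 5) ≡ 10/5 mod 11. 5⁻¹ ≡ 9 (mod 11) since 5·9 = 45 ≡ 1, so λ ≡ 2.
  x = λ² - 5 - 10 = 4 - 15 ≡ 0; y = λ·(5 - 0) - 2 ≡ 8. → (0, 8)
4G: (0, 8) + (10, 1). λ = (1 - 8)/(10 - 0) ≡ 4/10 mod 11. 10⁻¹ ≡ 10 (mod 11), so λ ≡ 7.
  x = λ² - 0 - 10 = 49 - 10 ≡ 6; y = λ·(0 - 6) - 8 ≡ 5. → (6, 5)
5G: (6, 5) + (10, 1). λ = (1 - 5)/(10 - 6) ≡ 7/4 mod 11. 4⁻¹ ≡ 3 (mod 11), so λ ≡ 10.
  x = λ² - 6 - 10 = 100 - 16 ≡ 7; y = λ·(6 - 7) - 5 ≡ 7. → (7, 7)
6G: (7, 7) + (10, 1). λ = (1 - 7)/(10 - 7) ≡ 5/3 mod 11. 3⁻¹ ≡ 4 (mod 11) since 3·4 = 12 ≡ 1, so λ ≡ 9.
  x = λ² - 7 - 10 = 81 - 17 ≡ 9; y = λ·(7 - 9) - 7 ≡ 8. → (9, 8)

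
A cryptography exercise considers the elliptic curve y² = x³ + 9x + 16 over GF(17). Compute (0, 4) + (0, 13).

O

The two points share x = 0 and their y-coordinates satisfy 4 + 13 ≡ 0 (mod 17), so they are inverses. Their sum is ∞.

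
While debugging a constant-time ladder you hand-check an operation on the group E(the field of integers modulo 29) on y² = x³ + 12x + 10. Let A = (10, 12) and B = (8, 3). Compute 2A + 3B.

First 2A:
Repeated addition: build up to 2A.
2A: tangent at (10, 12): λ = (3·10² + 12)/(2·12) ≡ 22/24. 24⁻¹ ≡ 23 (mod 29) since 24·23 = 552 ≡ 1, so λ ≡ 22·23 ≡ 13.
  x = λ² - 10 - 10 = 169 - 20 ≡ 4; y = λ·(10 - 4) - 12 ≡ 8. → (4, 8)
2A = (4, 8).
Next 3B:
Repeated addition: build up to 3B.
2B: tangent at (8, 3): λ = (3·8² + 12)/(2·3) ≡ 1/6. 6⁻¹ ≡ 5 (mod 29), so λ ≡ 1·5 ≡ 5.
  x = λ² - 8 - 8 = 25 - 16 ≡ 9; y = λ·(8 - 9) - 3 ≡ 21. → (9, 21)
3B: (9, 21) + (8, 3). λ = (3 - 21)/(8 - 9) ≡ 11/28 mod 29. 28⁻¹ ≡ 28 (mod 29), so λ ≡ 18.
  x = λ² - 9 - 8 = 324 - 17 ≡ 17; y = λ·(9 - 17) - 21 ≡ 9. → (17, 9)
3B = (17, 9).
Finally 2A + 3B:
(4, 8) + (17, 9). λ = (9 - 8)/(17 - 4) ≡ 1/13 mod 29. 13⁻¹ ≡ 9 (mod 29) since 13·9 = 117 ≡ 1, so λ ≡ 9.
  x = λ² - 4 - 17 = 81 - 21 ≡ 2; y = λ·(4 - 2) - 8 ≡ 10. → (2, 10)

(2, 10)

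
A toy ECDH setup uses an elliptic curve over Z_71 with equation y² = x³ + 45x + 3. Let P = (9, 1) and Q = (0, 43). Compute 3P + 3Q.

First 3P:
Repeated addition: build up to 3P.
2P: tangent at (9, 1): λ = (3·9² + 45)/(2·1) ≡ 4/2. 2⁻¹ ≡ 36 (mod 71) since 2·36 = 72 ≡ 1, so λ ≡ 4·36 ≡ 2.
  x = λ² - 9 - 9 = 4 - 18 ≡ 57; y = λ·(9 - 57) - 1 ≡ 45. → (57, 45)
3P: (57, 45) + (9, 1). λ = (1 - 45)/(9 - 57) ≡ 27/23 mod 71. 23⁻¹ ≡ 34 (mod 71), so λ ≡ 66.
  x = λ² - 57 - 9 = 4356 - 66 ≡ 30; y = λ·(57 - 30) - 45 ≡ 33. → (30, 33)
3P = (30, 33).
Next 3Q:
Repeated addition: build up to 3Q.
2Q: tangent at (0, 43): λ = (3·0² + 45)/(2·43) ≡ 45/15. 15⁻¹ ≡ 19 (mod 71) since 15·19 = 285 ≡ 1, so λ ≡ 45·19 ≡ 3.
  x = λ² - 0 - 0 = 9 - 0 ≡ 9; y = λ·(0 - 9) - 43 ≡ 1. → (9, 1)
3Q: (9, 1) + (0, 43). λ = (43 - 1)/(0 - 9) ≡ 42/62 mod 71. 62⁻¹ ≡ 63 (mod 71), so λ ≡ 19.
  x = λ² - 9 - 0 = 361 - 9 ≡ 68; y = λ·(9 - 68) - 1 ≡ 14. → (68, 14)
3Q = (68, 14).
Finally 3P + 3Q:
(30, 33) + (68, 14). λ = (14 - 33)/(68 - 30) ≡ 52/38 mod 71. 38⁻¹ ≡ 43 (mod 71), so λ ≡ 35.
  x = λ² - 30 - 68 = 1225 - 98 ≡ 62; y = λ·(30 - 62) - 33 ≡ 54. → (62, 54)

(62, 54)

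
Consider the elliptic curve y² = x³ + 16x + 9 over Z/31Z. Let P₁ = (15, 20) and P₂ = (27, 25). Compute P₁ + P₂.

(15, 20) + (27, 25). λ = (25 - 20)/(27 - 15) ≡ 5/12 mod 31. 12⁻¹ ≡ 13 (mod 31), so λ ≡ 3.
  x = λ² - 15 - 27 = 9 - 42 ≡ 29; y = λ·(15 - 29) - 20 ≡ 0. → (29, 0)

(29, 0)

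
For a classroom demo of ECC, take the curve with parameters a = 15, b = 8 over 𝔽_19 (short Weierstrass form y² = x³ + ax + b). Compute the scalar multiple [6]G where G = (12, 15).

O

Double-and-add on 6 = (110)₂. Start with G = (12, 15) for the leading 1-bit.
double: tangent at (12, 15): λ = (3·12² + 15)/(2·15) ≡ 10/11. 11⁻¹ ≡ 7 (mod 19), so λ ≡ 10·7 ≡ 13.
  x = λ² - 12 - 12 = 169 - 24 ≡ 12; y = λ·(12 - 12) - 15 ≡ 4. → (12, 4)
add G: (12, 4) + (12, 15): same x and y₁ ≡ -y₂, so the sum is O.
double: O + O = O (identity).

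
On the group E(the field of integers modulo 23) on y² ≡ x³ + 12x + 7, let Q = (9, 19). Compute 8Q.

Double-and-add on 8 = (1000)₂. Start with Q = (9, 19) for the leading 1-bit.
double: tangent at (9, 19): λ = (3·9² + 12)/(2·19) ≡ 2/15. 15⁻¹ ≡ 20 (mod 23), so λ ≡ 2·20 ≡ 17.
  x = λ² - 9 - 9 = 289 - 18 ≡ 18; y = λ·(9 - 18) - 19 ≡ 12. → (18, 12)
double: tangent at (18, 12): λ = (3·18² + 12)/(2·12) ≡ 18/1. 1⁻¹ ≡ 1 (mod 23) since 1·1 = 1 ≡ 1, so λ ≡ 18·1 ≡ 18.
  x = λ² - 18 - 18 = 324 - 36 ≡ 12; y = λ·(18 - 12) - 12 ≡ 4. → (12, 4)
double: tangent at (12, 4): λ = (3·12² + 12)/(2·4) ≡ 7/8. 8⁻¹ ≡ 3 (mod 23) since 8·3 = 24 ≡ 1, so λ ≡ 7·3 ≡ 21.
  x = λ² - 12 - 12 = 441 - 24 ≡ 3; y = λ·(12 - 3) - 4 ≡ 1. → (3, 1)

(3, 1)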